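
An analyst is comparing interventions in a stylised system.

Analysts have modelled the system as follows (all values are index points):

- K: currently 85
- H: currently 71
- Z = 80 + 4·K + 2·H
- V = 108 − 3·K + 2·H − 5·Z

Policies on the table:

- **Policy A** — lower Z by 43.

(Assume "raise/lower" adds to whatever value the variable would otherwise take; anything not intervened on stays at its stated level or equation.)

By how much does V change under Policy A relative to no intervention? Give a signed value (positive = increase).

Baseline:
  K = 85
  H = 71
  Z = 80 + 4·85 + 2·71 = 562
  V = 108 − 3·85 + 2·71 − 5·562 = -2815
Policy A (Z − 43):
  K = 85
  H = 71
  Z = 80 + 4·85 + 2·71 (−43 from intervention) = 519
  V = 108 − 3·85 + 2·71 − 5·519 = -2600
Change in V: -2600 − (-2815) = 215

215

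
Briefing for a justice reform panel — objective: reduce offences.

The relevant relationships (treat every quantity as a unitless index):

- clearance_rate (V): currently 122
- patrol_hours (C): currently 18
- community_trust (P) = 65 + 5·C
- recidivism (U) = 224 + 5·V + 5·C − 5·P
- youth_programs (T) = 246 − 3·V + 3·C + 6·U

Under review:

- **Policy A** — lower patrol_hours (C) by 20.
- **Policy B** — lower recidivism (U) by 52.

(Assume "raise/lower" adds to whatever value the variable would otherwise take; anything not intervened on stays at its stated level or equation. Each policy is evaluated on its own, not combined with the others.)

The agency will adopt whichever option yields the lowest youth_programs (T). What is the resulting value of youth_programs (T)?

516

Policy A (C − 20):
  V = 122
  C = 18 − 20 = -2
  P = 65 + 5·(-2) = 55
  U = 224 + 5·122 + 5·(-2) − 5·55 = 549
  T = 246 − 3·122 + 3·(-2) + 6·549 = 3168
Policy B (U − 52):
  V = 122
  C = 18
  P = 65 + 5·18 = 155
  U = 224 + 5·122 + 5·18 − 5·155 (−52 from intervention) = 97
  T = 246 − 3·122 + 3·18 + 6·97 = 516
Comparing — Policy A: T=3168, Policy B: T=516. Lowest is 516 (Policy B).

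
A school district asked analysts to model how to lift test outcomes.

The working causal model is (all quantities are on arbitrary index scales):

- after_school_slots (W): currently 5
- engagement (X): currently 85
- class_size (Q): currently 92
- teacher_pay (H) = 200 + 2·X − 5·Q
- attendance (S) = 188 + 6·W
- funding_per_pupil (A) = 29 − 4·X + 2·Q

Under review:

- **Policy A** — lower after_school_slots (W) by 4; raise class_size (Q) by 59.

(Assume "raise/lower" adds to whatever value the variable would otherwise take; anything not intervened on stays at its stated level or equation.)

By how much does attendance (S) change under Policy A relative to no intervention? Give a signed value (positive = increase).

-24

Baseline:
  W = 5
  S = 188 + 6·5 = 218
Policy A (W − 4, Q + 59):
  W = 5 − 4 = 1
  S = 188 + 6·1 = 194
Change in S: 194 − 218 = -24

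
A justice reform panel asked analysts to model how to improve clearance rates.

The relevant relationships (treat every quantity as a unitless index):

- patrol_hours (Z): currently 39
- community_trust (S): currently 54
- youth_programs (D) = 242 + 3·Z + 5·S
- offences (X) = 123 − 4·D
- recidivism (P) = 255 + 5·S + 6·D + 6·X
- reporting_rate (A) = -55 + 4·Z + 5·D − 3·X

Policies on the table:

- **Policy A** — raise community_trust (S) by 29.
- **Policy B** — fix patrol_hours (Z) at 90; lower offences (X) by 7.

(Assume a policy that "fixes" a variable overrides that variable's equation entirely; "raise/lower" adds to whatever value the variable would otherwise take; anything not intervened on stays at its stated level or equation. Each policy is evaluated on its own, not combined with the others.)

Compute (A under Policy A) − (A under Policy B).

-361

Policy A (S + 29):
  Z = 39
  S = 54 + 29 = 83
  D = 242 + 3·39 + 5·83 = 774
  X = 123 − 4·774 = -2973
  A = -55 + 4·39 + 5·774 − 3·(-2973) = 12890
Policy B (Z := 90, X − 7):
  Z = 90
  S = 54
  D = 242 + 3·90 + 5·54 = 782
  X = 123 − 4·782 (−7 from intervention) = -3012
  A = -55 + 4·90 + 5·782 − 3·(-3012) = 13251
A: 12890 − 13251 = -361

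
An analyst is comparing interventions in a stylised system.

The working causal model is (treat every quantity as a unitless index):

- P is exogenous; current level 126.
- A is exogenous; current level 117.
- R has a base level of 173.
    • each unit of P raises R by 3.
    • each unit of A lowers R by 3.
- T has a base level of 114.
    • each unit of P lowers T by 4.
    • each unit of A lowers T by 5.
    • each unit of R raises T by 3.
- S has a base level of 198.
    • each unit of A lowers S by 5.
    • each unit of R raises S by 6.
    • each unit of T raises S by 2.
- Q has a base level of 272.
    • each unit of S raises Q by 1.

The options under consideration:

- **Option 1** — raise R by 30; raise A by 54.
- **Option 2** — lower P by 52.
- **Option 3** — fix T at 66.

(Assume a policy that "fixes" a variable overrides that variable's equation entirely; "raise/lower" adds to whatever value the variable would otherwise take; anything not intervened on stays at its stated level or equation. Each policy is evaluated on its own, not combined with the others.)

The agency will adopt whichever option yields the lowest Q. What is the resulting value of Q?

-2059

Option 1 (R + 30, A + 54):
  P = 126
  A = 117 + 54 = 171
  R = 173 + 3·126 − 3·171 (+30 from intervention) = 68
  T = 114 − 4·126 − 5·171 + 3·68 = -1041
  S = 198 − 5·171 + 6·68 + 2·(-1041) = -2331
  Q = 272 + (-2331) = -2059
Option 2 (P − 52):
  P = 126 − 52 = 74
  A = 117
  R = 173 + 3·74 − 3·117 = 44
  T = 114 − 4·74 − 5·117 + 3·44 = -635
  S = 198 − 5·117 + 6·44 + 2·(-635) = -1393
  Q = 272 + (-1393) = -1121
Option 3 (T := 66):
  P = 126
  A = 117
  R = 173 + 3·126 − 3·117 = 200
  T = 66
  S = 198 − 5·117 + 6·200 + 2·66 = 945
  Q = 272 + 945 = 1217
Comparing — Option 1: Q=-2059, Option 2: Q=-1121, Option 3: Q=1217. Lowest is -2059 (Option 1).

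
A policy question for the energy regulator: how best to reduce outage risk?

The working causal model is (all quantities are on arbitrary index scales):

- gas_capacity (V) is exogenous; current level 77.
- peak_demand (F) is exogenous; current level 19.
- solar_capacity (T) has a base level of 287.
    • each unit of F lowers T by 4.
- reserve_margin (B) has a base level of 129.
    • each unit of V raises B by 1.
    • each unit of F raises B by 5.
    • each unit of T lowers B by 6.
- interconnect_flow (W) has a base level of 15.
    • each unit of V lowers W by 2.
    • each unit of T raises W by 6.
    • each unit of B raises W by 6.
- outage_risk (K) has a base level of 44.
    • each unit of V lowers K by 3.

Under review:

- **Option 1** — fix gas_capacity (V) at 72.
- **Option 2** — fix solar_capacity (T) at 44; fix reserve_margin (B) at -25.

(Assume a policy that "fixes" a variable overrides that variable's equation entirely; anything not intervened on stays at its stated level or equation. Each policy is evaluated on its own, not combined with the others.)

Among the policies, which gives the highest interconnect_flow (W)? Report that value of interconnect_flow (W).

Option 1 (V := 72):
  V = 72
  F = 19
  T = 287 − 4·19 = 211
  B = 129 + 72 + 5·19 − 6·211 = -970
  W = 15 − 2·72 + 6·211 + 6·(-970) = -4683
Option 2 (T := 44, B := -25):
  V = 77
  F = 19
  T = 44
  B = -25
  W = 15 − 2·77 + 6·44 + 6·(-25) = -25
Comparing — Option 1: W=-4683, Option 2: W=-25. Highest is -25 (Option 2).

-25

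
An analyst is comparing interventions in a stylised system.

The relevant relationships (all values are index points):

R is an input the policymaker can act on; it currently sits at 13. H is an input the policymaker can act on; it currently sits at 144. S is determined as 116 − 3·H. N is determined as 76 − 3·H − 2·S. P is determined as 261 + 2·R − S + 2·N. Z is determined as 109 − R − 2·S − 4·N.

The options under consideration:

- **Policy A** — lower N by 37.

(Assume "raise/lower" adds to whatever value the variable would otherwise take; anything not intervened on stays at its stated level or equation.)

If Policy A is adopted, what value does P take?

1081

Policy A (N − 37):
  R = 13
  H = 144
  S = 116 − 3·144 = -316
  N = 76 − 3·144 − 2·(-316) (−37 from intervention) = 239
  P = 261 + 2·13 − (-316) + 2·239 = 1081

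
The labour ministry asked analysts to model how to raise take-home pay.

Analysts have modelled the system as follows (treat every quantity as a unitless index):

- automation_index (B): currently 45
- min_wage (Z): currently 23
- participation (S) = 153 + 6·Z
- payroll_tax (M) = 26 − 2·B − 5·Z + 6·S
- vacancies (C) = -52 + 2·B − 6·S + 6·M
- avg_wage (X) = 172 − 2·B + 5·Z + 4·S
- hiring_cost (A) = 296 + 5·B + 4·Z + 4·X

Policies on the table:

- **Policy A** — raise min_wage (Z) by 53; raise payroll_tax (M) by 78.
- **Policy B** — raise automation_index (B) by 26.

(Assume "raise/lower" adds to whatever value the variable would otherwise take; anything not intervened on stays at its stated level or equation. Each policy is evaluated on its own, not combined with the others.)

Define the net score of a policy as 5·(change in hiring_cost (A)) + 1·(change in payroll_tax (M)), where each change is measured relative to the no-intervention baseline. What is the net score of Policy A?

33521

Baseline:
  B = 45
  Z = 23
  S = 153 + 6·23 = 291
  M = 26 − 2·45 − 5·23 + 6·291 = 1567
  X = 172 − 2·45 + 5·23 + 4·291 = 1361
  A = 296 + 5·45 + 4·23 + 4·1361 = 6057
Policy A (Z + 53, M + 78):
  B = 45
  Z = 23 + 53 = 76
  S = 153 + 6·76 = 609
  M = 26 − 2·45 − 5·76 + 6·609 (+78 from intervention) = 3288
  X = 172 − 2·45 + 5·76 + 4·609 = 2898
  A = 296 + 5·45 + 4·76 + 4·2898 = 12417
ΔA = 12417 − 6057 = 6360; ΔM = 3288 − 1567 = 1721
Score = 5·6360 + 1·1721 = 33521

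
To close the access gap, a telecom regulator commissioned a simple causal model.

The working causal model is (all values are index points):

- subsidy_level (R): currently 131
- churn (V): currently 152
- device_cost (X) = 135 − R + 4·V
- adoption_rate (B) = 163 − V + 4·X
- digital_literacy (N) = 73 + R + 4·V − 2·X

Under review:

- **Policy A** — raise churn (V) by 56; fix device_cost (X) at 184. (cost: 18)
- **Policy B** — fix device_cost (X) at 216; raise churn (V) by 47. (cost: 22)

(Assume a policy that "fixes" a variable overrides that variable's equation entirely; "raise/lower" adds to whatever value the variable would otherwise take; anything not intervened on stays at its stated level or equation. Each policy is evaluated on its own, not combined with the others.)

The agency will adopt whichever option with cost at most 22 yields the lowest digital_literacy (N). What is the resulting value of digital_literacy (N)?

Policy A (V + 56, X := 184):
  R = 131
  V = 152 + 56 = 208
  X = 184
  N = 73 + 131 + 4·208 − 2·184 = 668
Policy B (X := 216, V + 47):
  R = 131
  V = 152 + 47 = 199
  X = 216
  N = 73 + 131 + 4·199 − 2·216 = 568
Comparing — Policy A: N=668, Policy B: N=568. Lowest is 568 (Policy B).

568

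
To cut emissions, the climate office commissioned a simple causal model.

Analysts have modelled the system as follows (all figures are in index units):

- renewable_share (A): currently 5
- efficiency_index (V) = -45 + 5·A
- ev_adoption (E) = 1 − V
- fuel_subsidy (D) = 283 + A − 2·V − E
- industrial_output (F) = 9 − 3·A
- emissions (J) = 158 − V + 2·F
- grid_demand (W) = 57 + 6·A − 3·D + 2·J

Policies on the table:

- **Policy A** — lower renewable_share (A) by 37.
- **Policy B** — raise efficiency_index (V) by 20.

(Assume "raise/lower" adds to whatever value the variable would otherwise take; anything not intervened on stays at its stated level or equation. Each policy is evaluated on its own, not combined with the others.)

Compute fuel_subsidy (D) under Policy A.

455

Policy A (A − 37):
  A = 5 − 37 = -32
  V = -45 + 5·(-32) = -205
  E = 1 − (-205) = 206
  D = 283 + (-32) − 2·(-205) − 206 = 455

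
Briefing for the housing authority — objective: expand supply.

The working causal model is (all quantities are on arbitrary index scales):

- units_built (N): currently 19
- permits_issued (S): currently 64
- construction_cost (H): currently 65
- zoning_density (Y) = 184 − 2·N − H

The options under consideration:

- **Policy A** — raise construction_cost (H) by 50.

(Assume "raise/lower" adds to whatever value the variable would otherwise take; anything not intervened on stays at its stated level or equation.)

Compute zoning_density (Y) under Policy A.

31

Policy A (H + 50):
  N = 19
  H = 65 + 50 = 115
  Y = 184 − 2·19 − 115 = 31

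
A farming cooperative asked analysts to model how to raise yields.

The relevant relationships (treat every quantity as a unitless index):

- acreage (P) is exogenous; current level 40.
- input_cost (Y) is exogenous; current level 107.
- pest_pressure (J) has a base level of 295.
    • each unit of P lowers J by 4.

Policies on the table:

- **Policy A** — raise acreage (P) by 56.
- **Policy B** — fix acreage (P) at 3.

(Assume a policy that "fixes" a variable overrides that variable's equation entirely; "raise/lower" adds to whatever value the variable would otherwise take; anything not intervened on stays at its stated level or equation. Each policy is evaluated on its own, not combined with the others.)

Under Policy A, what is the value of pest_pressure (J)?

Policy A (P + 56):
  P = 40 + 56 = 96
  J = 295 − 4·96 = -89

-89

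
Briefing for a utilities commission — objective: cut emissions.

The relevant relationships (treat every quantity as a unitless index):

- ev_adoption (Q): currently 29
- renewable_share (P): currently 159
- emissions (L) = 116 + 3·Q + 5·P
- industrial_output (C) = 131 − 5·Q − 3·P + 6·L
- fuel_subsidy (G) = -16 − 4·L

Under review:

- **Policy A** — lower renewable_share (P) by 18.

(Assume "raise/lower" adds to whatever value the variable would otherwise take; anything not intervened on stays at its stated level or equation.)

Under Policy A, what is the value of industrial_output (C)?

5011

Policy A (P − 18):
  Q = 29
  P = 159 − 18 = 141
  L = 116 + 3·29 + 5·141 = 908
  C = 131 − 5·29 − 3·141 + 6·908 = 5011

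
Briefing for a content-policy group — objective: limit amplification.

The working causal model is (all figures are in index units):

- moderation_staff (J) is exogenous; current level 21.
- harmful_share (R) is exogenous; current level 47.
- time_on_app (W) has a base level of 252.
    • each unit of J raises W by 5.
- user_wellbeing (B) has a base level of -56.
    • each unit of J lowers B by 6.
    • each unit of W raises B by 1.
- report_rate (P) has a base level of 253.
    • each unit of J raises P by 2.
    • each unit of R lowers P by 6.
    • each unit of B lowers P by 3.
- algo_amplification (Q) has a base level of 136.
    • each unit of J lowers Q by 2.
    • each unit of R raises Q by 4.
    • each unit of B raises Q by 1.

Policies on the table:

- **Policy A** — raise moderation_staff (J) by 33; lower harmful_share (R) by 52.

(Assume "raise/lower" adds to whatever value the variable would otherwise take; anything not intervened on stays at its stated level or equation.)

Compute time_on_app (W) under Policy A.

Policy A (J + 33, R − 52):
  J = 21 + 33 = 54
  W = 252 + 5·54 = 522

522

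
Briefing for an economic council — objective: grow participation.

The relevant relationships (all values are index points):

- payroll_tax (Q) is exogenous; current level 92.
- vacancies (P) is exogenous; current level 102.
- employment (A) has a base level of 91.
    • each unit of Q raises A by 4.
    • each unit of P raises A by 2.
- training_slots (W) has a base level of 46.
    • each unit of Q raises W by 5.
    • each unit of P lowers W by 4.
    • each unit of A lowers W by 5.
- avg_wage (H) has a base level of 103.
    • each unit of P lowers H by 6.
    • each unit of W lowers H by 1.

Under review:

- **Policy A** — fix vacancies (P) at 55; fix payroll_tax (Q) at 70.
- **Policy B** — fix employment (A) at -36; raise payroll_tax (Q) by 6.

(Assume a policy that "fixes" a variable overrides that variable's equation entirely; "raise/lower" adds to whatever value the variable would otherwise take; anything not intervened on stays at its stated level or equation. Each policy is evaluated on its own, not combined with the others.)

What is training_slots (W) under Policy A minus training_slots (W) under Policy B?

-2537

Policy A (P := 55, Q := 70):
  Q = 70
  P = 55
  A = 91 + 4·70 + 2·55 = 481
  W = 46 + 5·70 − 4·55 − 5·481 = -2229
Policy B (A := -36, Q + 6):
  Q = 92 + 6 = 98
  P = 102
  A = -36
  W = 46 + 5·98 − 4·102 − 5·(-36) = 308
W: -2229 − 308 = -2537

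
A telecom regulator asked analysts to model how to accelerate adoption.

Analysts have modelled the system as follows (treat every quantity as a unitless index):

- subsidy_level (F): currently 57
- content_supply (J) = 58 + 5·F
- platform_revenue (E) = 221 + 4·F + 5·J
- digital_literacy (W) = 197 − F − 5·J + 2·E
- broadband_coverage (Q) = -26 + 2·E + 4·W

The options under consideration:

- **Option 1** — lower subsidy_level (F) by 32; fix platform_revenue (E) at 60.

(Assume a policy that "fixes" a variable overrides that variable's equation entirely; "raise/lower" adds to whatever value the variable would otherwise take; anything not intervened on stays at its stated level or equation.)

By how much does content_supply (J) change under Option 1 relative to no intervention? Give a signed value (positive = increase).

-160

Baseline:
  F = 57
  J = 58 + 5·57 = 343
Option 1 (F − 32, E := 60):
  F = 57 − 32 = 25
  J = 58 + 5·25 = 183
Change in J: 183 − 343 = -160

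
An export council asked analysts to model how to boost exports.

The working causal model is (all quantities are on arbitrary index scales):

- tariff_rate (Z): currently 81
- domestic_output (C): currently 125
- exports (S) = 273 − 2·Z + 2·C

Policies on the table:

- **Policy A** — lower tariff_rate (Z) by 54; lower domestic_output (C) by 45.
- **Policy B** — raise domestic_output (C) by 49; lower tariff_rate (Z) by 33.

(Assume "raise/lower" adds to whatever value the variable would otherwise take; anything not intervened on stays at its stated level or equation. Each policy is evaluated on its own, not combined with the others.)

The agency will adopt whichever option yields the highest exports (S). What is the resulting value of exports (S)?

525

Policy A (Z − 54, C − 45):
  Z = 81 − 54 = 27
  C = 125 − 45 = 80
  S = 273 − 2·27 + 2·80 = 379
Policy B (C + 49, Z − 33):
  Z = 81 − 33 = 48
  C = 125 + 49 = 174
  S = 273 − 2·48 + 2·174 = 525
Comparing — Policy A: S=379, Policy B: S=525. Highest is 525 (Policy B).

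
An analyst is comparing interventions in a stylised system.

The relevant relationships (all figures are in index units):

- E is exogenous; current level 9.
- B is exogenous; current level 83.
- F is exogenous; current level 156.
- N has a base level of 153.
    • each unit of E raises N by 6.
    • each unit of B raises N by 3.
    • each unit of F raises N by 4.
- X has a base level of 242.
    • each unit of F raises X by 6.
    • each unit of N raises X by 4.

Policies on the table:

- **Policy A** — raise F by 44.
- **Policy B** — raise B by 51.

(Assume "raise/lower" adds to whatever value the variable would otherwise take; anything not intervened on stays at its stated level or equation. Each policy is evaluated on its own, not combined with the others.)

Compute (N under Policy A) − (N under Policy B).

Policy A (F + 44):
  E = 9
  B = 83
  F = 156 + 44 = 200
  N = 153 + 6·9 + 3·83 + 4·200 = 1256
Policy B (B + 51):
  E = 9
  B = 83 + 51 = 134
  F = 156
  N = 153 + 6·9 + 3·134 + 4·156 = 1233
N: 1256 − 1233 = 23

23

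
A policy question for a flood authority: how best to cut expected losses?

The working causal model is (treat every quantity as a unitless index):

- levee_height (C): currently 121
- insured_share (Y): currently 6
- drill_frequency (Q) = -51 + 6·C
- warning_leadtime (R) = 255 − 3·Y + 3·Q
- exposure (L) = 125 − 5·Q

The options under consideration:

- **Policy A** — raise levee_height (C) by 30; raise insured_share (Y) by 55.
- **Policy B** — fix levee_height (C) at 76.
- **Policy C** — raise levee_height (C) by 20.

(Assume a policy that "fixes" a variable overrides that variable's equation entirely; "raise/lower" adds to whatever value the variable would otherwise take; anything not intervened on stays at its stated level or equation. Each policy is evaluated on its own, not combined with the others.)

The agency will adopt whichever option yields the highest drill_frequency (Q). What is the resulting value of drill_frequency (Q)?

Policy A (C + 30, Y + 55):
  C = 121 + 30 = 151
  Q = -51 + 6·151 = 855
Policy B (C := 76):
  C = 76
  Q = -51 + 6·76 = 405
Policy C (C + 20):
  C = 121 + 20 = 141
  Q = -51 + 6·141 = 795
Comparing — Policy A: Q=855, Policy B: Q=405, Policy C: Q=795. Highest is 855 (Policy A).

855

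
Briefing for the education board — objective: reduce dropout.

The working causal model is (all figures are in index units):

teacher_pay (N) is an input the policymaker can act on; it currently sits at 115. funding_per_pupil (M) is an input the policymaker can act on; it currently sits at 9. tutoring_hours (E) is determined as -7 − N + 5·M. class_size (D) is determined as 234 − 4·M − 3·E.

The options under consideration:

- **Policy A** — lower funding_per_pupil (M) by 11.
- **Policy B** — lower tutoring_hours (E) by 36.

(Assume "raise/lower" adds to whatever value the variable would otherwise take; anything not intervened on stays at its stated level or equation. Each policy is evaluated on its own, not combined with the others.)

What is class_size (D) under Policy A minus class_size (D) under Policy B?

Policy A (M − 11):
  N = 115
  M = 9 − 11 = -2
  E = -7 − 115 + 5·(-2) = -132
  D = 234 − 4·(-2) − 3·(-132) = 638
Policy B (E − 36):
  N = 115
  M = 9
  E = -7 − 115 + 5·9 (−36 from intervention) = -113
  D = 234 − 4·9 − 3·(-113) = 537
D: 638 − 537 = 101

101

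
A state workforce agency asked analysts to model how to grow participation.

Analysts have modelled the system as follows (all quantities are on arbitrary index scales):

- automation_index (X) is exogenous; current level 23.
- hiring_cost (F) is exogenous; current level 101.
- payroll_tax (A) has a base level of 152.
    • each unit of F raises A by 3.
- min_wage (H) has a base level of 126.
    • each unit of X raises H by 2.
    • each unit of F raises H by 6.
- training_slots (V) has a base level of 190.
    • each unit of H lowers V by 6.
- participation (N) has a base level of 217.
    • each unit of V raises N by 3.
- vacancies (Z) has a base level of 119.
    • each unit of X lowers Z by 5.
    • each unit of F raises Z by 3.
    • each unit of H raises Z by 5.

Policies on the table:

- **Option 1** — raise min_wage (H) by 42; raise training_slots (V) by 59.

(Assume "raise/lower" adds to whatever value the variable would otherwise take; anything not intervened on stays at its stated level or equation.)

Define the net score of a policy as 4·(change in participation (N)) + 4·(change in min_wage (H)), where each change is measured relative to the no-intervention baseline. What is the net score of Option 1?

-2148

Baseline:
  X = 23
  F = 101
  H = 126 + 2·23 + 6·101 = 778
  V = 190 − 6·778 = -4478
  N = 217 + 3·(-4478) = -13217
Option 1 (H + 42, V + 59):
  X = 23
  F = 101
  H = 126 + 2·23 + 6·101 (+42 from intervention) = 820
  V = 190 − 6·820 (+59 from intervention) = -4671
  N = 217 + 3·(-4671) = -13796
ΔN = -13796 − (-13217) = -579; ΔH = 820 − 778 = 42
Score = 4·(-579) + 4·42 = -2148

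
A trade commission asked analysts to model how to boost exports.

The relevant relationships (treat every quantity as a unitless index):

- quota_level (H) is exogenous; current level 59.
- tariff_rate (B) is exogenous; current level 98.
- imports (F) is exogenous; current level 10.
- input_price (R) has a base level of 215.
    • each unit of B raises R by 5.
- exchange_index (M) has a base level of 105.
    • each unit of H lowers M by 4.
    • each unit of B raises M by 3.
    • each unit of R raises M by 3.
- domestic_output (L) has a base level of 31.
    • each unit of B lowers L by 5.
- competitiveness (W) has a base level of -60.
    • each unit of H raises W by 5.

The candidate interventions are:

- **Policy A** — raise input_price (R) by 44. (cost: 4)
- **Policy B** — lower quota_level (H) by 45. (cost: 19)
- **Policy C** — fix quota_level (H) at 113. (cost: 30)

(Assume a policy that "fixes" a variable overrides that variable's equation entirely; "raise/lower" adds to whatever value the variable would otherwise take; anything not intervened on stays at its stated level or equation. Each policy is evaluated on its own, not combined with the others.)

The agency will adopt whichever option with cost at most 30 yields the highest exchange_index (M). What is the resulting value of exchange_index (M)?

Policy A (R + 44):
  H = 59
  B = 98
  R = 215 + 5·98 (+44 from intervention) = 749
  M = 105 − 4·59 + 3·98 + 3·749 = 2410
Policy B (H − 45):
  H = 59 − 45 = 14
  B = 98
  R = 215 + 5·98 = 705
  M = 105 − 4·14 + 3·98 + 3·705 = 2458
Policy C (H := 113):
  H = 113
  B = 98
  R = 215 + 5·98 = 705
  M = 105 − 4·113 + 3·98 + 3·705 = 2062
Comparing — Policy A: M=2410, Policy B: M=2458, Policy C: M=2062. Highest is 2458 (Policy B).

2458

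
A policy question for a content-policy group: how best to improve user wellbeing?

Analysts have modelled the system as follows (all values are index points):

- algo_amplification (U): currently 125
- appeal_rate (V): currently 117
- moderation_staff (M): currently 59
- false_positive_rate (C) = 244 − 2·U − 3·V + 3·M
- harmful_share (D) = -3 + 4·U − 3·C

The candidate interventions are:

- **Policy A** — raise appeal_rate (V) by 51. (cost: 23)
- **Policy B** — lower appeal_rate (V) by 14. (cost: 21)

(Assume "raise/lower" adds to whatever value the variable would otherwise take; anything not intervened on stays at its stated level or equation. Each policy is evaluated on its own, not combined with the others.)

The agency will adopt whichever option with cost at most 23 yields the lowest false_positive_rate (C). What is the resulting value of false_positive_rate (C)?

-333

Policy A (V + 51):
  U = 125
  V = 117 + 51 = 168
  M = 59
  C = 244 − 2·125 − 3·168 + 3·59 = -333
Policy B (V − 14):
  U = 125
  V = 117 − 14 = 103
  M = 59
  C = 244 − 2·125 − 3·103 + 3·59 = -138
Comparing — Policy A: C=-333, Policy B: C=-138. Lowest is -333 (Policy A).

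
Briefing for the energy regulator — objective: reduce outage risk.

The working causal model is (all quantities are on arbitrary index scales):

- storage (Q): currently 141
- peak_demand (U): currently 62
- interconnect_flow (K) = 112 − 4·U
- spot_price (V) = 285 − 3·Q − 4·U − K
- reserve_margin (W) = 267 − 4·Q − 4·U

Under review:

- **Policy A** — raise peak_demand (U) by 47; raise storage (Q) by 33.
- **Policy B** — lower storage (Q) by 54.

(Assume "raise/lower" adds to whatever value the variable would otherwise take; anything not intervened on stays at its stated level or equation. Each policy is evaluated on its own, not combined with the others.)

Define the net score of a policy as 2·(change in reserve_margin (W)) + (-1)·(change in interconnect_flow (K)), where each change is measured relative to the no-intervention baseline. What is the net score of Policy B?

Baseline:
  Q = 141
  U = 62
  K = 112 − 4·62 = -136
  W = 267 − 4·141 − 4·62 = -545
Policy B (Q − 54):
  Q = 141 − 54 = 87
  U = 62
  K = 112 − 4·62 = -136
  W = 267 − 4·87 − 4·62 = -329
ΔW = -329 − (-545) = 216; ΔK = -136 − (-136) = 0
Score = 2·216 + (-1)·0 = 432

432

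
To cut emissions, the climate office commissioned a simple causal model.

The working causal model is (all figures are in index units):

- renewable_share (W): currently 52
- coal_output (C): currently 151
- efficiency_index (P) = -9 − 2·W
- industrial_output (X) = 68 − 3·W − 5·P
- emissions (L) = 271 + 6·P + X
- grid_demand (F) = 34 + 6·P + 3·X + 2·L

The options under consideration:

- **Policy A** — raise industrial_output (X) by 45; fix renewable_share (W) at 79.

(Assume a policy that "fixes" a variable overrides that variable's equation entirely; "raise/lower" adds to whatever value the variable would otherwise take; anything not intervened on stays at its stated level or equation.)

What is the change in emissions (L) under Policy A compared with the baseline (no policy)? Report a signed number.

Baseline:
  W = 52
  P = -9 − 2·52 = -113
  X = 68 − 3·52 − 5·(-113) = 477
  L = 271 + 6·(-113) + 477 = 70
Policy A (X + 45, W := 79):
  W = 79
  P = -9 − 2·79 = -167
  X = 68 − 3·79 − 5·(-167) (+45 from intervention) = 711
  L = 271 + 6·(-167) + 711 = -20
Change in L: -20 − 70 = -90

-90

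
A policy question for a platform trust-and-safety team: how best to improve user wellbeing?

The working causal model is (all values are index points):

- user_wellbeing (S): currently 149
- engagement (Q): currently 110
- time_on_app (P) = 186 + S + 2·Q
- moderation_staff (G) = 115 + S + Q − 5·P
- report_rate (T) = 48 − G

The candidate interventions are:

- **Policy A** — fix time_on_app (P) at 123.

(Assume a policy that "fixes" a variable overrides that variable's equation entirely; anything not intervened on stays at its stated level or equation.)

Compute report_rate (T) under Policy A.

Policy A (P := 123):
  S = 149
  Q = 110
  P = 123
  G = 115 + 149 + 110 − 5·123 = -241
  T = 48 − (-241) = 289

289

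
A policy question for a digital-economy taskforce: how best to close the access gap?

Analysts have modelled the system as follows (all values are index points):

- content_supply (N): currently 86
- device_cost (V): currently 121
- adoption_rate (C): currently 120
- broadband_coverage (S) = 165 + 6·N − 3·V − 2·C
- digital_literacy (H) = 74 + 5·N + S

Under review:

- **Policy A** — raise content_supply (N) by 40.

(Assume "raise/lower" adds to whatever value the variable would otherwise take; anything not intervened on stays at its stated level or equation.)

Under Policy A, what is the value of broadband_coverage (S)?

318

Policy A (N + 40):
  N = 86 + 40 = 126
  V = 121
  C = 120
  S = 165 + 6·126 − 3·121 − 2·120 = 318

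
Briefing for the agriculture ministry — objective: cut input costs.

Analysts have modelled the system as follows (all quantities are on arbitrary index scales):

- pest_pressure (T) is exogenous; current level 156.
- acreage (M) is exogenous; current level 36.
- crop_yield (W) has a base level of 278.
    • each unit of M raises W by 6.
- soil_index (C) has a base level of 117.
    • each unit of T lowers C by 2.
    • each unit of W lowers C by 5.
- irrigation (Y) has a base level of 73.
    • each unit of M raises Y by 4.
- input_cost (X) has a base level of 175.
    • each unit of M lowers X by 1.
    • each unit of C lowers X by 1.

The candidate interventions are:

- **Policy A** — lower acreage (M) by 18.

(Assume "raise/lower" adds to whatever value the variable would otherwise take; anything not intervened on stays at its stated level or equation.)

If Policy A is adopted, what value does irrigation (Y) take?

145

Policy A (M − 18):
  M = 36 − 18 = 18
  Y = 73 + 4·18 = 145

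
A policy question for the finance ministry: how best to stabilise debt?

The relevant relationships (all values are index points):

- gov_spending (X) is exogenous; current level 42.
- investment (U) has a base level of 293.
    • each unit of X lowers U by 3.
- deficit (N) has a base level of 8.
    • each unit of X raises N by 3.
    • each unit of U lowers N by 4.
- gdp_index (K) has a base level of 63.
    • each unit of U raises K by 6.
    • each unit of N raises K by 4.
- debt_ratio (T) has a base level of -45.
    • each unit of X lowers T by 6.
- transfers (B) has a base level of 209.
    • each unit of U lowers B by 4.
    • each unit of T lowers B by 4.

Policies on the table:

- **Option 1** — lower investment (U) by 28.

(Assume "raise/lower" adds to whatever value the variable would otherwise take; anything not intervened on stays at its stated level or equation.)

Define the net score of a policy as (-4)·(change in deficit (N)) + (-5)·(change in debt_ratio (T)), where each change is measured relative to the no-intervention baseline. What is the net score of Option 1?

-448

Baseline:
  X = 42
  U = 293 − 3·42 = 167
  N = 8 + 3·42 − 4·167 = -534
  T = -45 − 6·42 = -297
Option 1 (U − 28):
  X = 42
  U = 293 − 3·42 (−28 from intervention) = 139
  N = 8 + 3·42 − 4·139 = -422
  T = -45 − 6·42 = -297
ΔN = -422 − (-534) = 112; ΔT = -297 − (-297) = 0
Score = (-4)·112 + (-5)·0 = -448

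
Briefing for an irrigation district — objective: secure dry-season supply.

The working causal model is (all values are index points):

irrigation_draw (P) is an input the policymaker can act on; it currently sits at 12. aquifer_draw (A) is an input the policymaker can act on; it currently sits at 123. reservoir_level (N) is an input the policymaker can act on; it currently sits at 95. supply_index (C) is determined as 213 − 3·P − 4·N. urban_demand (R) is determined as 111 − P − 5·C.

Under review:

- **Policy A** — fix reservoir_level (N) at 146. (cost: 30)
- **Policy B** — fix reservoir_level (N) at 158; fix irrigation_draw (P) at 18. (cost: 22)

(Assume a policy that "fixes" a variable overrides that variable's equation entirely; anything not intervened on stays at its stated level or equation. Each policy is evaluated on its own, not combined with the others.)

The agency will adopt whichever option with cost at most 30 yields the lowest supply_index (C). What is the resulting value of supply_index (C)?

Policy A (N := 146):
  P = 12
  N = 146
  C = 213 − 3·12 − 4·146 = -407
Policy B (N := 158, P := 18):
  P = 18
  N = 158
  C = 213 − 3·18 − 4·158 = -473
Comparing — Policy A: C=-407, Policy B: C=-473. Lowest is -473 (Policy B).

-473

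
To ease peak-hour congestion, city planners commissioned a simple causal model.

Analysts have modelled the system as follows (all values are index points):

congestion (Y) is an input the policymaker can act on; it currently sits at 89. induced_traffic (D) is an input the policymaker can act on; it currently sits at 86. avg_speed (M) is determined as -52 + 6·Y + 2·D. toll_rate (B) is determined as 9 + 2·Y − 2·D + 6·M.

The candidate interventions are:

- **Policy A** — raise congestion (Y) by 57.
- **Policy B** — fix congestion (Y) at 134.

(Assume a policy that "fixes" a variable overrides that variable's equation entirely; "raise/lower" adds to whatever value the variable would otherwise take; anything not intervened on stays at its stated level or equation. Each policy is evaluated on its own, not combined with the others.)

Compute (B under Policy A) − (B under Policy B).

Policy A (Y + 57):
  Y = 89 + 57 = 146
  D = 86
  M = -52 + 6·146 + 2·86 = 996
  B = 9 + 2·146 − 2·86 + 6·996 = 6105
Policy B (Y := 134):
  Y = 134
  D = 86
  M = -52 + 6·134 + 2·86 = 924
  B = 9 + 2·134 − 2·86 + 6·924 = 5649
B: 6105 − 5649 = 456

456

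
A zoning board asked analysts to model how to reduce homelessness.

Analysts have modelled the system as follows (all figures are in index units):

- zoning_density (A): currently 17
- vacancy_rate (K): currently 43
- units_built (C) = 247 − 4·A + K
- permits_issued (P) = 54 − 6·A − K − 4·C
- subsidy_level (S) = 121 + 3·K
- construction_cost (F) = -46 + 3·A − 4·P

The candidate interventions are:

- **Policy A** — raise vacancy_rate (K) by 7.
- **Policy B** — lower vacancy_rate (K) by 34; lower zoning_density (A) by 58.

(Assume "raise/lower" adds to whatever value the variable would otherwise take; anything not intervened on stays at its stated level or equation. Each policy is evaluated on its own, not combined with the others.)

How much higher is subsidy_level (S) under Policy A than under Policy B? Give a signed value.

123

Policy A (K + 7):
  K = 43 + 7 = 50
  S = 121 + 3·50 = 271
Policy B (K − 34, A − 58):
  K = 43 − 34 = 9
  S = 121 + 3·9 = 148
S: 271 − 148 = 123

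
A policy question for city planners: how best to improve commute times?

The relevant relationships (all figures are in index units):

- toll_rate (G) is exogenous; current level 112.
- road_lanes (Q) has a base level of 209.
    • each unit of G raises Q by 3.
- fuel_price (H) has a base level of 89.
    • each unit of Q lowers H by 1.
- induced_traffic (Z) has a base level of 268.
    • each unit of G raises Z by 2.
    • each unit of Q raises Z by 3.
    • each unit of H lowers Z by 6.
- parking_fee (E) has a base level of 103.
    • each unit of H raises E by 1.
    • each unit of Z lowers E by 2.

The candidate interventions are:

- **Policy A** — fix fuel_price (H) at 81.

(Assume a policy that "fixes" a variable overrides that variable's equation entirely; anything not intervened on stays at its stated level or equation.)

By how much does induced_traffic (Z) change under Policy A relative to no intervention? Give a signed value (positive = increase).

Baseline:
  G = 112
  Q = 209 + 3·112 = 545
  H = 89 − 545 = -456
  Z = 268 + 2·112 + 3·545 − 6·(-456) = 4863
Policy A (H := 81):
  G = 112
  Q = 209 + 3·112 = 545
  H = 81
  Z = 268 + 2·112 + 3·545 − 6·81 = 1641
Change in Z: 1641 − 4863 = -3222

-3222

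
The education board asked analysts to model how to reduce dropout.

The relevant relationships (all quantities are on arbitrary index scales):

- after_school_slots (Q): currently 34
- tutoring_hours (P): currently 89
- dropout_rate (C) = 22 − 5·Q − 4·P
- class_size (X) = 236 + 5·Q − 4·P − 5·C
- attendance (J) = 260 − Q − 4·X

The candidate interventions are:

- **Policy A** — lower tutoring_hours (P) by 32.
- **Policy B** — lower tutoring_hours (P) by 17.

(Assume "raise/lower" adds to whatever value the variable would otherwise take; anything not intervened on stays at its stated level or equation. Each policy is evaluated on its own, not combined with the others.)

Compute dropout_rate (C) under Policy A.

-376

Policy A (P − 32):
  Q = 34
  P = 89 − 32 = 57
  C = 22 − 5·34 − 4·57 = -376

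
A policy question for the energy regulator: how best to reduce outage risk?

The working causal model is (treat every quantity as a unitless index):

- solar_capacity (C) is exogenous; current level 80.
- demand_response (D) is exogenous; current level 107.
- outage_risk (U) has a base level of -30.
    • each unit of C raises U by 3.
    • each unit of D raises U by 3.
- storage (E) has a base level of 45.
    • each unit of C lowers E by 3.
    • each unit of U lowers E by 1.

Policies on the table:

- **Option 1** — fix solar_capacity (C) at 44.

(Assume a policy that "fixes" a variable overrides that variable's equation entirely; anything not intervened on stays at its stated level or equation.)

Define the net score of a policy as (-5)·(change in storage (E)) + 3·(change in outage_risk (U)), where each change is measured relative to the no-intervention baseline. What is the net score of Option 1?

Baseline:
  C = 80
  D = 107
  U = -30 + 3·80 + 3·107 = 531
  E = 45 − 3·80 − 531 = -726
Option 1 (C := 44):
  C = 44
  D = 107
  U = -30 + 3·44 + 3·107 = 423
  E = 45 − 3·44 − 423 = -510
ΔE = -510 − (-726) = 216; ΔU = 423 − 531 = -108
Score = (-5)·216 + 3·(-108) = -1404

-1404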